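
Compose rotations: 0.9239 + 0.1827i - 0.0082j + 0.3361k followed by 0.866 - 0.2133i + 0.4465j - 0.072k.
0.8669 + 0.1106i + 0.464j + 0.1447k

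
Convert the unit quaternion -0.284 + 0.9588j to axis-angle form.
axis = (0, 1, 0), θ = 213°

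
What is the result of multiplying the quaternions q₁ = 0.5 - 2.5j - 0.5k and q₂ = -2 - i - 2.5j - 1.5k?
-8 + 2i + 4.25j - 2.25k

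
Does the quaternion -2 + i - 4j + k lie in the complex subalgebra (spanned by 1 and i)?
No. The quaternion -2 + i - 4j + k has j-coefficient y = -4 and k-coefficient z = 1, not both zero, so it does not lie in the complex subalgebra spanned by 1 and i.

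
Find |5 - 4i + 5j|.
√66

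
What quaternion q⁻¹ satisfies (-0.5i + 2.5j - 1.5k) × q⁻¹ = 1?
0.0571i - 0.2857j + 0.1714k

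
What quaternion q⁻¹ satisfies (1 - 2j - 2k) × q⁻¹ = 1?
0.1111 + 0.2222j + 0.2222k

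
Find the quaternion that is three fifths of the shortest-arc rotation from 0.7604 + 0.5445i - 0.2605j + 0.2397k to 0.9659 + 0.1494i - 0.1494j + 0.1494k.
0.9075 + 0.3166i - 0.1994j + 0.1908k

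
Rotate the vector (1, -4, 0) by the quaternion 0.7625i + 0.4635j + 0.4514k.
(-2.665, 2.988, -0.985)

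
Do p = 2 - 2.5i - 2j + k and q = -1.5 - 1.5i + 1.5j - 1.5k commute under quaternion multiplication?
No: pq = -2.25 + 2.25i + 0.75j - 11.25k ≠ -2.25 - 0.75i + 11.25j + 2.25k = qp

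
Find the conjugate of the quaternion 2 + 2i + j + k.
2 - 2i - j - k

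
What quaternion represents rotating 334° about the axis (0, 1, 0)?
-0.9744 + 0.225j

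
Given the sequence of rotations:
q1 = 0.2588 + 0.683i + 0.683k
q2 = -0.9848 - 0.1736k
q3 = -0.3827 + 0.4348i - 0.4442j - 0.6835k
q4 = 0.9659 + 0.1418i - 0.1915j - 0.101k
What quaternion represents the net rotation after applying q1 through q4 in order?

q2 · q1 = -0.1363 - 0.6726i - 0.1186j - 0.7175k
q3 · q2 · q1 = -0.1985 + 0.4358i + 0.8776j + 0.0174k
q4 · q3 · q2 · q1 = -0.0837 + 0.4781i + 0.8392j + 0.2448k
-0.0837 + 0.4781i + 0.8392j + 0.2448k


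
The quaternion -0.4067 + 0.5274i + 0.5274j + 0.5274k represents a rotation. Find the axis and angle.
axis = (√3/3, √3/3, √3/3), θ = 228°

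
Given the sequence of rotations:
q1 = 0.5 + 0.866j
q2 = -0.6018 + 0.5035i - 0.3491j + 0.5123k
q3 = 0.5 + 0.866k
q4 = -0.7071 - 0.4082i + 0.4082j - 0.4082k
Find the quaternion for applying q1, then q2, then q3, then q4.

q2 · q1 = 0.0014 - 0.1919i - 0.6957j + 0.6922k
q3 · q2 · q1 = -0.5987 + 0.5065i - 0.514j + 0.3473k
q4 · q3 · q2 · q1 = 0.9817 - 0.1818i + 0.0541j + 0.0019k
0.9817 - 0.1818i + 0.0541j + 0.0019k


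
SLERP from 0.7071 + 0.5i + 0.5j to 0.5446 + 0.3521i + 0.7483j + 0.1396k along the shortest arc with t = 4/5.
0.5836 + 0.386i + 0.7055j + 0.1126k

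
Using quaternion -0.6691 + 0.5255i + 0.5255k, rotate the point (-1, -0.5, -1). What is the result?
(-1.352, 0.052, -0.648)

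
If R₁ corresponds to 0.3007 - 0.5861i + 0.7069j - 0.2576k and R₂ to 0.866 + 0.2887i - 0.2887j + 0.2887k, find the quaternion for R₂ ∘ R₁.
0.7081 - 0.5505i + 0.4305j - 0.1014k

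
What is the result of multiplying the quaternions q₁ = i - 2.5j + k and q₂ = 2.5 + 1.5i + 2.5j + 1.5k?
3.25 - 3.75i - 6.25j + 8.75k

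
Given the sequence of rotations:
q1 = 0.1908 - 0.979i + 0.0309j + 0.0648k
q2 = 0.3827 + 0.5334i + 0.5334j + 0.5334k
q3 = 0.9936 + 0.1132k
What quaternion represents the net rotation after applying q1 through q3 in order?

q2 · q1 = 0.5442 - 0.2548i - 0.4432j + 0.6653k
q3 · q2 · q1 = 0.4654 - 0.203i - 0.4692j + 0.7226k
0.4654 - 0.203i - 0.4692j + 0.7226k


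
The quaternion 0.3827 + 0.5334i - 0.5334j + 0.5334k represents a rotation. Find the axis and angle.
axis = (√3/3, -√3/3, √3/3), θ = 3π/4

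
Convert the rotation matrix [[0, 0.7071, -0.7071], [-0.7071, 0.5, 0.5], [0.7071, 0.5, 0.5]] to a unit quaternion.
0.7071 - 0.5j - 0.5k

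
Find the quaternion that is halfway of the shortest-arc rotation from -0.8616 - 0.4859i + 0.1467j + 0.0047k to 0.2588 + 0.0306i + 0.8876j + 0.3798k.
-0.7534 - 0.3473i - 0.4982j - 0.2522k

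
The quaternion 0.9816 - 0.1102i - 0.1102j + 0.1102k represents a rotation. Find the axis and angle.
axis = (-√3/3, -√3/3, √3/3), θ = 22°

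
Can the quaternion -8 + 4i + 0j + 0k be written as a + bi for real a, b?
Yes. The quaternion -8 + 4i has j- and k-coefficients y = z = 0, so it lies in the complex subalgebra spanned by 1 and i.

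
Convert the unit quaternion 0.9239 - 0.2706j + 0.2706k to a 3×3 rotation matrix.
[[0.7071, -0.5, -0.5], [0.5, 0.8536, -0.1464], [0.5, -0.1464, 0.8536]]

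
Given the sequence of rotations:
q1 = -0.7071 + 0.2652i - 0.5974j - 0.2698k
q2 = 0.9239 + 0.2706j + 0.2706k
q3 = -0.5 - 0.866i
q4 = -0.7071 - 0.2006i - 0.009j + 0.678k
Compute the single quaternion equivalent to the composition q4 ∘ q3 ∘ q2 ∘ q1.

q2 · q1 = -0.4186 + 0.3337i - 0.6715j - 0.5124k
q3 · q2 · q1 = 0.4983 + 0.1957i - 0.108j + 0.8377k
q4 · q3 · q2 · q1 = -0.882 - 0.1727i + 0.3726j - 0.2311k
-0.882 - 0.1727i + 0.3726j - 0.2311k


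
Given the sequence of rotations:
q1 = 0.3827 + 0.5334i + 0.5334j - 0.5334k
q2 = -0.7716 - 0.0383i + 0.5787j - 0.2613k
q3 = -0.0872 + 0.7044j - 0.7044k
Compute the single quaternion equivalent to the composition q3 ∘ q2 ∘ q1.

q2 · q1 = -0.7229 - 0.5955i - 0.3499j - 0.0175k
q3 · q2 · q1 = 0.2972 - 0.2069i - 0.0592j + 0.9302k
0.2972 - 0.2069i - 0.0592j + 0.9302k


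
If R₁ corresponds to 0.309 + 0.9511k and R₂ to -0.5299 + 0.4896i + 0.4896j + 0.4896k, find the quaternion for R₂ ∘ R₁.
-0.6294 + 0.6169i - 0.3144j - 0.3527k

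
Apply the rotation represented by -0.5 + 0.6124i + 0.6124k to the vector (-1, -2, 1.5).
(-0.35, 2.531, 0.85)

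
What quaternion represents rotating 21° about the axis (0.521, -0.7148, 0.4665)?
0.9833 + 0.0949i - 0.1303j + 0.085k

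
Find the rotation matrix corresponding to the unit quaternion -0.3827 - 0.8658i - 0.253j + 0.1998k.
[[0.7921, 0.591, -0.1523], [0.2852, -0.5791, -0.7638], [-0.5396, 0.5616, -0.6272]]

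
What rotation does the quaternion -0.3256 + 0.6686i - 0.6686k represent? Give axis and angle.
axis = (√2/2, 0, -√2/2), θ = 218°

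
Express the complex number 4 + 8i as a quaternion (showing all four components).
4 + 8i + 0j + 0k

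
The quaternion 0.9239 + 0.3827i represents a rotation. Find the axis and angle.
axis = (1, 0, 0), θ = π/4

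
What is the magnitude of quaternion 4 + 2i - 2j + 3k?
√33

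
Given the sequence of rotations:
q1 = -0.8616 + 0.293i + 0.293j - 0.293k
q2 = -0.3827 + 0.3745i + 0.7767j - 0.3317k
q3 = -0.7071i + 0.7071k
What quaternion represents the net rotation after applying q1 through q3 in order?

q2 · q1 = -0.1048 - 0.5652i - 0.7688j + 0.2801k
q3 · q2 · q1 = -0.5977 + 0.6177i - 0.2016j + 0.4695k
-0.5977 + 0.6177i - 0.2016j + 0.4695k


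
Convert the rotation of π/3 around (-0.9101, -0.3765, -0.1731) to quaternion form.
0.866 - 0.4551i - 0.1883j - 0.0866k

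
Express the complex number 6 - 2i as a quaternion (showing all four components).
6 - 2i + 0j + 0k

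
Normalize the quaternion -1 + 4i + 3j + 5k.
-0.14 + 0.5601i + 0.4201j + 0.7001k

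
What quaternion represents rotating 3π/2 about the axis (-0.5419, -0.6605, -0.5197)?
-0.7071 - 0.3832i - 0.467j - 0.3675k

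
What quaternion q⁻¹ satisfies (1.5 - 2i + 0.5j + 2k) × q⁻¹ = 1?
0.1429 + 0.1905i - 0.0476j - 0.1905k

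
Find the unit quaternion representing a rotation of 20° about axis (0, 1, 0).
0.9848 + 0.1736j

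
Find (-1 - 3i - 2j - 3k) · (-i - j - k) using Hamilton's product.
-8 + j + 2k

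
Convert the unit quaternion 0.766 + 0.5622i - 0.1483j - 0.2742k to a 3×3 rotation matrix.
[[0.8056, 0.2533, -0.5355], [-0.5868, 0.2175, -0.78], [-0.0811, 0.9426, 0.3239]]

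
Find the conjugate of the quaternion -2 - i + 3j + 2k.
-2 + i - 3j - 2k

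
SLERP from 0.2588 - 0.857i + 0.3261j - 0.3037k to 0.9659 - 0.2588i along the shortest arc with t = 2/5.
0.6356 - 0.7093i + 0.2231j - 0.2078k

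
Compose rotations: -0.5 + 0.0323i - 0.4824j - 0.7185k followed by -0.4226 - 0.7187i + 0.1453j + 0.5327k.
0.6874 + 0.4983i - 0.368j + 0.3793k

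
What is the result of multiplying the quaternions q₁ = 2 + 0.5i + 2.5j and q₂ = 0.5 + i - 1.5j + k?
4.25 + 4.75i - 2.25j - 1.25k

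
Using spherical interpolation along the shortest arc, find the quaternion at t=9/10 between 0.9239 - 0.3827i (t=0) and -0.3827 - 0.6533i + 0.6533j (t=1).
0.5085 + 0.5801i - 0.6363j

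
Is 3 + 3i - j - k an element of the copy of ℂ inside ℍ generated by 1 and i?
No. The quaternion 3 + 3i - j - k has j-coefficient y = -1 and k-coefficient z = -1, not both zero, so it does not lie in the complex subalgebra spanned by 1 and i.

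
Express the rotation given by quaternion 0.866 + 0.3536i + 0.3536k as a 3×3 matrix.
[[0.7499, -0.6124, 0.2501], [0.6124, 0.4999, -0.6124], [0.2501, 0.6124, 0.7499]]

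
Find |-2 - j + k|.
√6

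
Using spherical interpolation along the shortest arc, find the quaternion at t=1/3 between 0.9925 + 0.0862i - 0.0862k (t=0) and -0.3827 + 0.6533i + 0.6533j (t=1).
0.9349 - 0.2105i - 0.2776j - 0.0671k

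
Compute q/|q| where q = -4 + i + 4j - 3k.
-0.6172 + 0.1543i + 0.6172j - 0.4629k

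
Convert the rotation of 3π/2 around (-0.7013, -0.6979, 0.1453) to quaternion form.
-0.7071 - 0.4959i - 0.4935j + 0.1027k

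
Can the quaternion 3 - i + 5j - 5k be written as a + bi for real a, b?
No. The quaternion 3 - i + 5j - 5k has j-coefficient y = 5 and k-coefficient z = -5, not both zero, so it does not lie in the complex subalgebra spanned by 1 and i.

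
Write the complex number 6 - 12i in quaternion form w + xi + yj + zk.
6 - 12i + 0j + 0k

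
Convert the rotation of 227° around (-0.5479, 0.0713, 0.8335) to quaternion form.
-0.3987 - 0.5025i + 0.0654j + 0.7644k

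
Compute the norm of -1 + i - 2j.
√6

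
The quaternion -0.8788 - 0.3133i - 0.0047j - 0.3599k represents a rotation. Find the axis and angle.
axis = (-0.6566, -0.0098, -0.7542), θ = 303°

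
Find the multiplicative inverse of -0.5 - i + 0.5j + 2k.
-0.0909 + 0.1818i - 0.0909j - 0.3636k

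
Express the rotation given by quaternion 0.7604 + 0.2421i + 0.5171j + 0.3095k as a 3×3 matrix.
[[0.2736, -0.2203, 0.9363], [0.7211, 0.6912, -0.0481], [-0.6365, 0.6883, 0.348]]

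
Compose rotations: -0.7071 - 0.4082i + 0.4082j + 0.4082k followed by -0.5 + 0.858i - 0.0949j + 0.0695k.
0.7142 - 0.4697i - 0.5156j + 0.0583k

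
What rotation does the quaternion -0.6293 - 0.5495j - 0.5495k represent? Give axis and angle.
axis = (0, -√2/2, -√2/2), θ = 258°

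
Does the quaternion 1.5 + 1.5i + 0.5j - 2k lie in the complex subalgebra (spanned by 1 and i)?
No. The quaternion 1.5 + 1.5i + 0.5j - 2k has j-coefficient y = 0.5 and k-coefficient z = -2, not both zero, so it does not lie in the complex subalgebra spanned by 1 and i.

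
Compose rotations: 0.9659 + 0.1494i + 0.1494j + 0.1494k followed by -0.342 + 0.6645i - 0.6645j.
-0.3303 + 0.4915i - 0.7922j + 0.1475k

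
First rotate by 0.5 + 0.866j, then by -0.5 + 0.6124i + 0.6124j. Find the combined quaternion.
-0.7803 + 0.3062i - 0.1268j + 0.5303k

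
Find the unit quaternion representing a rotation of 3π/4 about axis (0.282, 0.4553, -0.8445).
0.3827 + 0.2605i + 0.4206j - 0.7802k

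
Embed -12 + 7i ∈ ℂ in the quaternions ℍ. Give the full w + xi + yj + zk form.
-12 + 7i + 0j + 0k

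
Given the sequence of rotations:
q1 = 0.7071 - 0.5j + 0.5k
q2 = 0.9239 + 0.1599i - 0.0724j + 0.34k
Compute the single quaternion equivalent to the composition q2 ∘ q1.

q2 · q1 = 0.4471 + 0.2469i - 0.5931j + 0.6224k
0.4471 + 0.2469i - 0.5931j + 0.6224k


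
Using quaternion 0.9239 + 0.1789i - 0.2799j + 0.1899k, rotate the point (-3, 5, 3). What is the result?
(-5.917, 2.256, 1.704)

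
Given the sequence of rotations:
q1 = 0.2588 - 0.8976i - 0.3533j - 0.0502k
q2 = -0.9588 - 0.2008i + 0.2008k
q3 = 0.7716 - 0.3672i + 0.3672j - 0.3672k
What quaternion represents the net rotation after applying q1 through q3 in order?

q2 · q1 = -0.4183 + 0.8796i + 0.1484j + 0.171k
q3 · q2 · q1 = 0.0085 + 0.9496i - 0.2993j - 0.0919k
0.0085 + 0.9496i - 0.2993j - 0.0919k


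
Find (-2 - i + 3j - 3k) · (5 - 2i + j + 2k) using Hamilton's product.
-9 + 8i + 21j - 14k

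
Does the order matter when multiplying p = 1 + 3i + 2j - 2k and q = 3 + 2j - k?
Yes: pq = -3 + 11i + 11j - k ≠ -3 + 7i + 5j - 13k = qp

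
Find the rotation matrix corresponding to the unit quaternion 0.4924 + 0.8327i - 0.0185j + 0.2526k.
[[0.8717, -0.2796, 0.4025], [0.218, -0.5144, -0.8294], [0.4389, 0.8107, -0.3875]]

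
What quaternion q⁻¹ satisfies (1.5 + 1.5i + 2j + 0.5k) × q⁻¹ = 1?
0.1714 - 0.1714i - 0.2286j - 0.0571k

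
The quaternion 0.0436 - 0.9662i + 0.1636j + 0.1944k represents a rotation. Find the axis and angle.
axis = (-0.9671, 0.1638, 0.1946), θ = 175°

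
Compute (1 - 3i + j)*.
1 + 3i - j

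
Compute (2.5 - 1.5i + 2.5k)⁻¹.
0.1695 + 0.1017i - 0.1695k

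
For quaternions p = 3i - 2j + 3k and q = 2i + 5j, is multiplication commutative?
No: pq = 4 - 15i + 6j + 19k ≠ 4 + 15i - 6j - 19k = qp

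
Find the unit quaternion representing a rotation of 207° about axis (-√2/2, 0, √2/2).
-0.2334 - 0.6876i + 0.6876k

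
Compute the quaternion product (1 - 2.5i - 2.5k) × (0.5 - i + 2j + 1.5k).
1.75 + 2.75i + 8.25j - 4.75k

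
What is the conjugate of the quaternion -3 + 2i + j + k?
-3 - 2i - j - k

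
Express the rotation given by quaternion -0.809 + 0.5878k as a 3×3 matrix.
[[0.309, 0.9511, 0], [-0.9511, 0.309, 0], [0, 0, 1]]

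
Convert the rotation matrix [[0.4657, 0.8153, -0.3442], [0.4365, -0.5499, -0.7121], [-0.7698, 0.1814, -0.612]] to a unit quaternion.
0.2756 + 0.8105i + 0.3861j - 0.3436k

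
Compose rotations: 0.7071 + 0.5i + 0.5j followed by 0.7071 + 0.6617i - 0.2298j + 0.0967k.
0.284 + 0.7731i + 0.2394j + 0.5141k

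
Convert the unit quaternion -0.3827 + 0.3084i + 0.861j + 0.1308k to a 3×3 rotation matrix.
[[-0.5169, 0.6312, -0.5783], [0.431, 0.7756, 0.4613], [0.7397, -0.0108, -0.6729]]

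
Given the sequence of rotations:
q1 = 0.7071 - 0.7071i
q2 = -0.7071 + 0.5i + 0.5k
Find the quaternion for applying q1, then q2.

q2 · q1 = -0.1464 + 0.8535i - 0.3535j + 0.3535k
-0.1464 + 0.8535i - 0.3535j + 0.3535k


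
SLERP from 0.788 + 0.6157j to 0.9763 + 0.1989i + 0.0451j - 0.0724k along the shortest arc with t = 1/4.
0.8707 + 0.0532i + 0.4885j - 0.0193k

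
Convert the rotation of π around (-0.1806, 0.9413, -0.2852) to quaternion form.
-0.1806i + 0.9413j - 0.2852k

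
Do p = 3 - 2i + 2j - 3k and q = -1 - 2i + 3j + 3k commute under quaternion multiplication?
No: pq = -4 + 11i + 19j + 10k ≠ -4 - 19i - 5j + 14k = qp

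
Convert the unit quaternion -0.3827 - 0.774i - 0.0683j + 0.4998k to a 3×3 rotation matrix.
[[0.4911, 0.4883, -0.7214], [-0.2768, -0.6978, -0.6607], [-0.826, 0.5241, -0.2075]]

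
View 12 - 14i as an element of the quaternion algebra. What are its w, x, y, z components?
12 - 14i + 0j + 0k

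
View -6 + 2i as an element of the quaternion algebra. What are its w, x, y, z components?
-6 + 2i + 0j + 0k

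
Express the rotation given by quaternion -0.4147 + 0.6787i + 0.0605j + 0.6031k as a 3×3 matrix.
[[0.2652, 0.5823, 0.7685], [-0.4181, -0.6487, 0.6359], [0.8688, -0.4899, 0.0714]]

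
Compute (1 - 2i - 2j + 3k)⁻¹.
0.0556 + 0.1111i + 0.1111j - 0.1667k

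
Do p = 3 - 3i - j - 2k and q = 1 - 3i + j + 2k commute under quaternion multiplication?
No: pq = -1 - 12i + 14j - 2k ≠ -1 - 12i - 10j + 10k = qp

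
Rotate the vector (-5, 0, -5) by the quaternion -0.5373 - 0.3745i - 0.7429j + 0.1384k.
(-2.763, 1.002, 6.431)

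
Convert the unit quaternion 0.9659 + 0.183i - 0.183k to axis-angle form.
axis = (√2/2, 0, -√2/2), θ = π/6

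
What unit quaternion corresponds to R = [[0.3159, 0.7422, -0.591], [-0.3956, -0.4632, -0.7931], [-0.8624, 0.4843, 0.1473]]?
0.5 + 0.6387i + 0.1357j - 0.5689k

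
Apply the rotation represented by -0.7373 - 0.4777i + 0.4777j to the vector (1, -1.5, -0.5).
(1.58, -0.92, -0.396)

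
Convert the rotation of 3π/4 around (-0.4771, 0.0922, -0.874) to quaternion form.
0.3827 - 0.4408i + 0.0852j - 0.8075k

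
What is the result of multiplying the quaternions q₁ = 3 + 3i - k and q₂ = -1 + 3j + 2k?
-1 + 3j + 16k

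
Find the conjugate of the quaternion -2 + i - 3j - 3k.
-2 - i + 3j + 3k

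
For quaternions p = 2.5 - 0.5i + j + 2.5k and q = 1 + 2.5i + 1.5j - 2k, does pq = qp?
No: pq = 7.25 + 10j - 5.75k ≠ 7.25 + 11.5i - 0.5j + 0.75k = qp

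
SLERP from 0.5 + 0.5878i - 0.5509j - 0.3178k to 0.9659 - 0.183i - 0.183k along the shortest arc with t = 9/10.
0.9699 - 0.0989i - 0.0685j - 0.2115k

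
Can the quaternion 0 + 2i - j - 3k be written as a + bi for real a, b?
No. The quaternion 2i - j - 3k has j-coefficient y = -1 and k-coefficient z = -3, not both zero, so it does not lie in the complex subalgebra spanned by 1 and i.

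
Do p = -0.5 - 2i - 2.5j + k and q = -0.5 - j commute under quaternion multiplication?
No: pq = -2.25 + 2i + 1.75j + 1.5k ≠ -2.25 + 1.75j - 2.5k = qp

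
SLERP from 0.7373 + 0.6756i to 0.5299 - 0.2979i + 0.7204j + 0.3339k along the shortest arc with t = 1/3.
0.8371 + 0.4128i + 0.3258j + 0.151k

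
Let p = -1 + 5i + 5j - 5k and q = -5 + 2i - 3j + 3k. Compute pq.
25 - 27i - 47j - 3k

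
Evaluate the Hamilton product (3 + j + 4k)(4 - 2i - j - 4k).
29 - 6i - 7j + 6k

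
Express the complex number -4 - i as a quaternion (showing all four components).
-4 - i + 0j + 0k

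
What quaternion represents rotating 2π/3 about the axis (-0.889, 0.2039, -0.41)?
0.5 - 0.7699i + 0.1766j - 0.3551k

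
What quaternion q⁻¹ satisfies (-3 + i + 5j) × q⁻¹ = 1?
-0.0857 - 0.0286i - 0.1429j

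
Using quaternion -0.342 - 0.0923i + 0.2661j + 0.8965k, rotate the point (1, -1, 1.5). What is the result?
(-1.834, 0.583, 0.738)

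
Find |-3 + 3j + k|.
√19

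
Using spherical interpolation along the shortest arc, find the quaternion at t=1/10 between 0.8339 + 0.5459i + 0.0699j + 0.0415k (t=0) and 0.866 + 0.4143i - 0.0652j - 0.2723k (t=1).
0.8424 + 0.5358i + 0.0565j + 0.0097k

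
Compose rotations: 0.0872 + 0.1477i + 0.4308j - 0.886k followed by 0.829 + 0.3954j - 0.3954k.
-0.4484 - 0.0575i + 0.3332j - 0.8274k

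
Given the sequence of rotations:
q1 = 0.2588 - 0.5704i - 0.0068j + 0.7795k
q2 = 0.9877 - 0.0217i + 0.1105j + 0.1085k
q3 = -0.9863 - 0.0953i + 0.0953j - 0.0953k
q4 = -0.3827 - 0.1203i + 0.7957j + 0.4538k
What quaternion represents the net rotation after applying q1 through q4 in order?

q2 · q1 = 0.1594 - 0.4821i - 0.0231j + 0.8612k
q3 · q2 · q1 = -0.1189 + 0.5402i + 0.166j - 0.8164k
q4 · q3 · q2 · q1 = 0.3489 - 0.9174i - 0.0112j - 0.1913k
0.3489 - 0.9174i - 0.0112j - 0.1913k


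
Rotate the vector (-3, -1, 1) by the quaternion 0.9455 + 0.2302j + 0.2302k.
(-1.493, -2.094, 2.094)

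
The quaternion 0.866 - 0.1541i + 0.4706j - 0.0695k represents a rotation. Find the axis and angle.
axis = (-0.3082, 0.9411, -0.139), θ = π/3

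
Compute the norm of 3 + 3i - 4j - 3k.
√43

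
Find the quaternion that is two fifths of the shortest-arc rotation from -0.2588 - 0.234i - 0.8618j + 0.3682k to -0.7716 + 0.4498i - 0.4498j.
-0.5414 + 0.053i - 0.8006j + 0.2512k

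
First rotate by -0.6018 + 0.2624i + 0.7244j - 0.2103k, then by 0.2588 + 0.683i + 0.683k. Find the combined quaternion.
-0.1913 - 0.8379i + 0.5103j + 0.0293k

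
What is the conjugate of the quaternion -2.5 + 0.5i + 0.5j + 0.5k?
-2.5 - 0.5i - 0.5j - 0.5k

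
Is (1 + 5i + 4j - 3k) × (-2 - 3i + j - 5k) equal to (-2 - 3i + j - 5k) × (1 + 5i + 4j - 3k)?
No: pq = -6 - 30i + 27j + 18k ≠ -6 + 4i - 41j - 16k = qp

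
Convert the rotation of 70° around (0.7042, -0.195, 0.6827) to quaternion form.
0.8192 + 0.4039i - 0.1118j + 0.3916k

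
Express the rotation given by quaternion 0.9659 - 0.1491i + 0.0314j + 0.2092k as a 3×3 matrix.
[[0.9105, -0.4135, -0.0017], [0.3948, 0.868, 0.3012], [-0.123, -0.2749, 0.9536]]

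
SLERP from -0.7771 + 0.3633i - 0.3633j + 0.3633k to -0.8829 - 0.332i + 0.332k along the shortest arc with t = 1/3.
-0.8776 + 0.1357i - 0.2581j + 0.3805k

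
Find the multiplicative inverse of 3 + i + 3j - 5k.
0.0682 - 0.0227i - 0.0682j + 0.1136k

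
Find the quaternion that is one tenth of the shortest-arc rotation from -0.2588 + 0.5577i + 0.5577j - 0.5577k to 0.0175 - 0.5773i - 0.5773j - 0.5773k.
-0.2481 + 0.6051i + 0.6051j - 0.4542k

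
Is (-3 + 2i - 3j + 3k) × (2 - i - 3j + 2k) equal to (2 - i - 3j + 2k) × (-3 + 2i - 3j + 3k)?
No: pq = -19 + 10i - 4j - 9k ≠ -19 + 4i + 10j + 9k = qp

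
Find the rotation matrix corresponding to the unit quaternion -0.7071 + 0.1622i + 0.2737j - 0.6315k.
[[0.0526, -0.8043, -0.5919], [0.9819, 0.1498, -0.1163], [0.1822, -0.5751, 0.7976]]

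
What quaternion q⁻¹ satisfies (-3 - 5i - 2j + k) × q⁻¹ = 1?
-0.0769 + 0.1282i + 0.0513j - 0.0256k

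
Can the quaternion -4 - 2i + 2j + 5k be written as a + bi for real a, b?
No. The quaternion -4 - 2i + 2j + 5k has j-coefficient y = 2 and k-coefficient z = 5, not both zero, so it does not lie in the complex subalgebra spanned by 1 and i.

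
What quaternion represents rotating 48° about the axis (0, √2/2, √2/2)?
0.9135 + 0.2876j + 0.2876k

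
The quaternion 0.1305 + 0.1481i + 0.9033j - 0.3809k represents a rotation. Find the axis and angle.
axis = (0.1494, 0.9111, -0.3842), θ = 165°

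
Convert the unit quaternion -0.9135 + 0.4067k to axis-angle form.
axis = (0, 0, 1), θ = 312°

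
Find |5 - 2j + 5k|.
√54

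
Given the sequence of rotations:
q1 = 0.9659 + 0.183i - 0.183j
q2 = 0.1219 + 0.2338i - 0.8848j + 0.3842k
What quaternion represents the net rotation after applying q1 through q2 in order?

q2 · q1 = -0.087 + 0.3184i - 0.8066j + 0.4902k
-0.087 + 0.3184i - 0.8066j + 0.4902k


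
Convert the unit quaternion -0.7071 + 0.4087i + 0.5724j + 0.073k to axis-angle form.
axis = (0.578, 0.8095, 0.1032), θ = 3π/2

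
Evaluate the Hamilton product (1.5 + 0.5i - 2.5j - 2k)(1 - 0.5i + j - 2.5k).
-0.75 + 8i + 1.25j - 6.5k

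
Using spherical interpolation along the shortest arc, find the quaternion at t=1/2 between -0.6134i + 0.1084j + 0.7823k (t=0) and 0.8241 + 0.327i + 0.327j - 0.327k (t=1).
-0.4889 - 0.5578i - 0.1297j + 0.658k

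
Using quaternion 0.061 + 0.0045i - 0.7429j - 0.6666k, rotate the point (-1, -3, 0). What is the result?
(0.769, -0.246, -3.058)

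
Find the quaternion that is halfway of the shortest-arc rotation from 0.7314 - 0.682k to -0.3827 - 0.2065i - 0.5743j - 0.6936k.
0.2257 - 0.1337i - 0.3718j - 0.8905k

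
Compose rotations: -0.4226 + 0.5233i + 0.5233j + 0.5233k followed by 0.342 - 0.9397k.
0.3472 + 0.6707i - 0.3128j + 0.5761k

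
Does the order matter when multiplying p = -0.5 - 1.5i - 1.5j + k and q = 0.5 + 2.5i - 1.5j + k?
Yes: pq = 0.25 - 2i + 4j + 6k ≠ 0.25 - 2i - 4j - 6k = qp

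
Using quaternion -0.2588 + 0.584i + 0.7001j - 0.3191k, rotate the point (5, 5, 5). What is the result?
(-1.332, 4.763, -7.109)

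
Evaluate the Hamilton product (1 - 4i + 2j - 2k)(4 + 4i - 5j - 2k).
26 - 26i - 13j + 2k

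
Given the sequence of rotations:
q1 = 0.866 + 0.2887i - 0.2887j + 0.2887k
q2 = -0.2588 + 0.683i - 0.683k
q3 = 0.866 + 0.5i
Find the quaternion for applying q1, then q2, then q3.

q2 · q1 = -0.2241 + 0.3196i - 0.3196j - 0.8634k
q3 · q2 · q1 = -0.3539 + 0.1647i + 0.1549j - 0.9075k
-0.3539 + 0.1647i + 0.1549j - 0.9075k


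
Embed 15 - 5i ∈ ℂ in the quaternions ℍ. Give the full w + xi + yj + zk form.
15 - 5i + 0j + 0k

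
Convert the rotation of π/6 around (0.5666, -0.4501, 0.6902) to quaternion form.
0.9659 + 0.1466i - 0.1165j + 0.1786k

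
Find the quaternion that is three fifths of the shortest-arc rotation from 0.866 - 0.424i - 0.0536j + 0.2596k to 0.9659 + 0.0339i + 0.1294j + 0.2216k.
0.9554 - 0.155i + 0.0576j + 0.2445k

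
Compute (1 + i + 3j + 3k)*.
1 - i - 3j - 3k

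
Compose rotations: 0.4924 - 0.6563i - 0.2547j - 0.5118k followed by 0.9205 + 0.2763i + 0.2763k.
0.776 - 0.3977i - 0.2744j - 0.4054k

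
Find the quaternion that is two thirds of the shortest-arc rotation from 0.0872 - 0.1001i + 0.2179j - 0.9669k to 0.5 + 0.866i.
-0.3835 - 0.7868i + 0.1063j - 0.4718k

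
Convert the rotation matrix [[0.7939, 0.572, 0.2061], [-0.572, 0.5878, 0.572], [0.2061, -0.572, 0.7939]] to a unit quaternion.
0.891 - 0.321i - 0.321k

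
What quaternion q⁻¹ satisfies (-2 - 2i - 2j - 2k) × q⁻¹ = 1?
-0.125 + 0.125i + 0.125j + 0.125k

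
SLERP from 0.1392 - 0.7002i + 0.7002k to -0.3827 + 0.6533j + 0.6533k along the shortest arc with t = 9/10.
-0.3431 - 0.0882i + 0.6157j + 0.7039k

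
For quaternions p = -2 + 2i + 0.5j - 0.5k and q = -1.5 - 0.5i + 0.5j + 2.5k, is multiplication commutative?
No: pq = 5 - 0.5i - 6.5j - 3k ≠ 5 - 3.5i + 3j - 5.5k = qp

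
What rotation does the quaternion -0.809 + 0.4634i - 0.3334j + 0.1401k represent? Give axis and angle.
axis = (0.7883, -0.5672, 0.2383), θ = 288°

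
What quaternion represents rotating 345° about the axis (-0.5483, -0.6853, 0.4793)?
-0.9914 - 0.0716i - 0.0894j + 0.0626k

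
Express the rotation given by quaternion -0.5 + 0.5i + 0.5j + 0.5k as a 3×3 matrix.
[[0, 1, 0], [0, 0, 1], [1, 0, 0]]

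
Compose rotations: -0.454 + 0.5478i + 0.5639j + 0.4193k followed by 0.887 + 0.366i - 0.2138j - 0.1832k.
-0.4058 + 0.3334i + 0.3434j + 0.7786k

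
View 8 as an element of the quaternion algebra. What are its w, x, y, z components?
8 + 0i + 0j + 0k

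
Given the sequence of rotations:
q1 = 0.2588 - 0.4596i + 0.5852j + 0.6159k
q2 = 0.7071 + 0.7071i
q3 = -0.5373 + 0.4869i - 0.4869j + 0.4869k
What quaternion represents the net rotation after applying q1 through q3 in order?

q2 · q1 = 0.508 - 0.142i - 0.0217j + 0.8493k
q3 · q2 · q1 = -0.6279 - 0.0793i - 0.7183j - 0.2887k
-0.6279 - 0.0793i - 0.7183j - 0.2887k


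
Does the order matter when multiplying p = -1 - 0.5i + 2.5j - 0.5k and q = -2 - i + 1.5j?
Yes: pq = -2.25 + 2.75i - 6j + 2.75k ≠ -2.25 + 1.25i - 7j - 0.75k = qp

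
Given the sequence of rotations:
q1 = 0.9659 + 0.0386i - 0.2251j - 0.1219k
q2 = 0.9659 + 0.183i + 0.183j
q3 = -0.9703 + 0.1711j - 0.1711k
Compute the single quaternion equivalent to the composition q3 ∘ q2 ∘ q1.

q2 · q1 = 0.9671 + 0.1917i - 0.0184j - 0.166k
q3 · q2 · q1 = -0.9636 - 0.2176i + 0.1505j - 0.0372k
-0.9636 - 0.2176i + 0.1505j - 0.0372k


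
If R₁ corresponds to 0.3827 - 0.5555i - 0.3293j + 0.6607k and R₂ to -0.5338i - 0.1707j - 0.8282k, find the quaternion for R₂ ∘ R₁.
0.1945 - 0.5898i + 0.7474j - 0.236k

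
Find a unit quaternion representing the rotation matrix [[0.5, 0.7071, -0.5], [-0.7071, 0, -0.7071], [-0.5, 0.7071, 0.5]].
0.7071 + 0.5i - 0.5k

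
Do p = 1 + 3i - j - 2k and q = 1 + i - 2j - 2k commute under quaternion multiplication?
No: pq = -8 + 2i + j - 9k ≠ -8 + 6i - 7j + k = qp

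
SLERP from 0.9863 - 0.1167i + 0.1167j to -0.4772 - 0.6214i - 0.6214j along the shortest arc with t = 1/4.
0.9544 + 0.0921i + 0.2838j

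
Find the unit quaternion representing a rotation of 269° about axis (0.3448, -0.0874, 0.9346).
-0.7009 + 0.2459i - 0.0623j + 0.6666k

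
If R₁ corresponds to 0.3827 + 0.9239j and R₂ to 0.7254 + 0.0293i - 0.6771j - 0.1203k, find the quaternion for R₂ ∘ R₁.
0.9032 + 0.1224i + 0.4111j - 0.019k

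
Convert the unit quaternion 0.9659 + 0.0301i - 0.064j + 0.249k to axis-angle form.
axis = (0.1163, -0.2472, 0.9619), θ = π/6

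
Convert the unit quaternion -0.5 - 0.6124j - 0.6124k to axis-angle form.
axis = (0, -√2/2, -√2/2), θ = 4π/3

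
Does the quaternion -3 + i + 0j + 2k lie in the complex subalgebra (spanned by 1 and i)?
No. The quaternion -3 + i + 2k has j-coefficient y = 0 and k-coefficient z = 2, not both zero, so it does not lie in the complex subalgebra spanned by 1 and i.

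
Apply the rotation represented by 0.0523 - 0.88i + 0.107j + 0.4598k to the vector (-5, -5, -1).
(-0.791, 5.369, 4.642)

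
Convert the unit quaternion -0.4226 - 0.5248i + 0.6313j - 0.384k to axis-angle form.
axis = (-0.579, 0.6966, -0.4237), θ = 230°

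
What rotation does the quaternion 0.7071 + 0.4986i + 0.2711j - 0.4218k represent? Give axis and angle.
axis = (0.7051, 0.3834, -0.5965), θ = π/2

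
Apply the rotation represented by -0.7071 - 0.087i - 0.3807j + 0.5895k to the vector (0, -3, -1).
(-3.136, -0.298, 0.282)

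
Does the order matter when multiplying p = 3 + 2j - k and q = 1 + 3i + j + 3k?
Yes: pq = 4 + 16i + 2j + 2k ≠ 4 + 2i + 8j + 14k = qp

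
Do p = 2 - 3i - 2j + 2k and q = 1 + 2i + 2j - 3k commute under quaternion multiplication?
No: pq = 18 + 3i - 3j - 6k ≠ 18 - i + 7j - 2k = qp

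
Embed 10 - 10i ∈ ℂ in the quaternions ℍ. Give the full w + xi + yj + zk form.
10 - 10i + 0j + 0k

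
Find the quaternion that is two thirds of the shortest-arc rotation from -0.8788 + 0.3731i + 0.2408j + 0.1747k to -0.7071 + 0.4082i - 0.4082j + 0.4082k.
-0.8131 + 0.4209i - 0.1992j + 0.3493k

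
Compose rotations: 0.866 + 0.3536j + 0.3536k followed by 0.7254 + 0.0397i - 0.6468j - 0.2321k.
0.939 - 0.1123i - 0.3177j + 0.0695k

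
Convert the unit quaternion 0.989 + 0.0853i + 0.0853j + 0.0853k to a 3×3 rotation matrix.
[[0.9709, -0.1542, 0.1833], [0.1833, 0.9709, -0.1542], [-0.1542, 0.1833, 0.9709]]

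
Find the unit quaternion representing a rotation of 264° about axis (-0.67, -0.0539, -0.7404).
-0.6691 - 0.4979i - 0.0401j - 0.5502k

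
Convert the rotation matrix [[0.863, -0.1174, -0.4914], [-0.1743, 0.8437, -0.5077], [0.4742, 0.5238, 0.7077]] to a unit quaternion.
0.9239 + 0.2791i - 0.2613j - 0.0154k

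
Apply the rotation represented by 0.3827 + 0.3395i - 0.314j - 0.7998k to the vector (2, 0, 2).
(-2.52, -1.166, 0.539)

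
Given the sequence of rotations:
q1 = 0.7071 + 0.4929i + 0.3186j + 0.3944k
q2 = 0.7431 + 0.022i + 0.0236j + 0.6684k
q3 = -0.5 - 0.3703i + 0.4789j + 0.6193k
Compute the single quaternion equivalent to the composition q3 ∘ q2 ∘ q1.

q2 · q1 = 0.2435 + 0.1782i + 0.5742j + 0.7611k
q3 · q2 · q1 = -0.8021 - 0.1704i + 0.2217j - 0.5277k
-0.8021 - 0.1704i + 0.2217j - 0.5277k


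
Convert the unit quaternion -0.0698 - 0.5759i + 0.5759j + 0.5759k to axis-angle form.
axis = (-√3/3, √3/3, √3/3), θ = 188°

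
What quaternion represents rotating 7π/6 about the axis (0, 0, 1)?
-0.2588 + 0.9659k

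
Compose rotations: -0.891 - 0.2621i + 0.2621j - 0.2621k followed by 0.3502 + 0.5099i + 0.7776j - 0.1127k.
-0.4117 - 0.7204i - 0.4379j + 0.3461k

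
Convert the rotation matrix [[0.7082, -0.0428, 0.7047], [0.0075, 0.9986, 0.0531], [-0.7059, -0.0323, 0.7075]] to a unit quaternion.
0.9239 - 0.0231i + 0.3817j + 0.0136k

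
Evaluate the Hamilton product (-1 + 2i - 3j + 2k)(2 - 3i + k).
2 + 4i - 14j - 6k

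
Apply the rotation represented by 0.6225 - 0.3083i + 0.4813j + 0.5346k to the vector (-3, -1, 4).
(2.145, 2.249, 4.042)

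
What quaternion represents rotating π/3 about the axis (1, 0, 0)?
0.866 + 0.5i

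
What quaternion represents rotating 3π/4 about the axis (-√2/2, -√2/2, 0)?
0.3827 - 0.6533i - 0.6533j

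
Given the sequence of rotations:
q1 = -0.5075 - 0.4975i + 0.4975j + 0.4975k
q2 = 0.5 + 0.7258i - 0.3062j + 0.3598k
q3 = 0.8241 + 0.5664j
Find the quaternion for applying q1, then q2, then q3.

q2 · q1 = 0.0807 - 0.9484i - 0.1359j + 0.2749k
q3 · q2 · q1 = 0.1435 - 0.6259i - 0.0663j + 0.7637k
0.1435 - 0.6259i - 0.0663j + 0.7637k


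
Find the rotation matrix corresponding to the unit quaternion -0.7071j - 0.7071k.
[[-1, 0, 0], [0, 0, 1], [0, 1, 0]]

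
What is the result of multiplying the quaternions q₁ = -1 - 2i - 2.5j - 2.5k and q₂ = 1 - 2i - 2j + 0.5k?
-8.75 - 6.25i + 5.5j - 4k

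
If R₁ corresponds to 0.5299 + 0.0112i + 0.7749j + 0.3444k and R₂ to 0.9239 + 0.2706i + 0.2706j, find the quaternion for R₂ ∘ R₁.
0.2769 + 0.2469i + 0.7661j + 0.5248k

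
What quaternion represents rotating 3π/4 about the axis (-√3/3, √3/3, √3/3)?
0.3827 - 0.5334i + 0.5334j + 0.5334k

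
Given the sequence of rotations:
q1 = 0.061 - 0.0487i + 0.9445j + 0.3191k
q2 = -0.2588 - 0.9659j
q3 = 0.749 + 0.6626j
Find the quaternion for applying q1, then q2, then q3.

q2 · q1 = 0.8965 - 0.2956i - 0.3034j - 0.1296k
q3 · q2 · q1 = 0.8725 - 0.3073i + 0.3668j + 0.0988k
0.8725 - 0.3073i + 0.3668j + 0.0988k


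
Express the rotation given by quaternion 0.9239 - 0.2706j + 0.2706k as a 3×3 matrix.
[[0.7071, -0.5, -0.5], [0.5, 0.8536, -0.1464], [0.5, -0.1464, 0.8536]]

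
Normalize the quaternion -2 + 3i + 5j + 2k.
-0.3086 + 0.4629i + 0.7715j + 0.3086k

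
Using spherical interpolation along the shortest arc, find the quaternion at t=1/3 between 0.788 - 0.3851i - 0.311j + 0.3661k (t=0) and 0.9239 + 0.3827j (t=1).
0.9198 - 0.2784i - 0.0798j + 0.2647k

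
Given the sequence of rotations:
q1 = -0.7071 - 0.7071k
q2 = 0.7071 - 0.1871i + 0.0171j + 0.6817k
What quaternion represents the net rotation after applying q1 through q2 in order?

q2 · q1 = -0.018 + 0.1202i - 0.1444j - 0.982k
-0.018 + 0.1202i - 0.1444j - 0.982k


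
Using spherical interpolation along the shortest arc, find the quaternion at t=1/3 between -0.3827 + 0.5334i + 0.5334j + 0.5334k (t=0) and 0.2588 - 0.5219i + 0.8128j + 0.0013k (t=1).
-0.1991 + 0.1995i + 0.8459j + 0.4529k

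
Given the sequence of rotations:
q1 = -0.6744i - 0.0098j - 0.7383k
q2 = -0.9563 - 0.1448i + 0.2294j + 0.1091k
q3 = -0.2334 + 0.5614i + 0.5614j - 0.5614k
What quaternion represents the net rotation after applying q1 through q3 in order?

q2 · q1 = -0.0149 + 0.4766i - 0.1711j + 0.8622k
q3 · q2 · q1 = 0.316 + 0.2684i - 0.72j - 0.5565k
0.316 + 0.2684i - 0.72j - 0.5565k


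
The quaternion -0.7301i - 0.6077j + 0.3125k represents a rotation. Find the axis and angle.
axis = (-0.7301, -0.6077, 0.3125), θ = π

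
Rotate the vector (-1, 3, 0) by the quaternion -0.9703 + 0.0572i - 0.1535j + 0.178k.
(0.094, 3.153, -0.219)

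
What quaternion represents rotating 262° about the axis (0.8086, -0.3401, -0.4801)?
-0.6561 + 0.6103i - 0.2567j - 0.3623k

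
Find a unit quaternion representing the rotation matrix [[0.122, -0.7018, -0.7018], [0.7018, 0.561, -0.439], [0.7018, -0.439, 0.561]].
0.749 - 0.4685j + 0.4685k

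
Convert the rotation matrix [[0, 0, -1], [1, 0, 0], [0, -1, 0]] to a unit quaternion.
0.5 - 0.5i - 0.5j + 0.5k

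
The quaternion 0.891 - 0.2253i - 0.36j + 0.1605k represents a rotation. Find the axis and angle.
axis = (-0.4963, -0.7929, 0.3535), θ = 54°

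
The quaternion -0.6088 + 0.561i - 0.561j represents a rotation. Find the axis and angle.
axis = (√2/2, -√2/2, 0), θ = 255°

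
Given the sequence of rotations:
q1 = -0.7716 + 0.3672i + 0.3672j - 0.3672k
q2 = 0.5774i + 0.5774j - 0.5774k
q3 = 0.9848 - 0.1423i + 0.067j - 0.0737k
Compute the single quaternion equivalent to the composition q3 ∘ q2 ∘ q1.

q2 · q1 = -0.6361 - 0.4455i - 0.4455j + 0.4455k
q3 · q2 · q1 = -0.6271 - 0.3512i - 0.3851j + 0.5789k
-0.6271 - 0.3512i - 0.3851j + 0.5789k


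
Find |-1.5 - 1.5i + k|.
2.345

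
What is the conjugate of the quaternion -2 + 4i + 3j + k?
-2 - 4i - 3j - k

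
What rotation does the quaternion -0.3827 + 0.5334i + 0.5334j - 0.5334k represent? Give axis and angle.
axis = (√3/3, √3/3, -√3/3), θ = 5π/4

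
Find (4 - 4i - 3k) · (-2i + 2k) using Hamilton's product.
-2 - 8i + 14j + 8k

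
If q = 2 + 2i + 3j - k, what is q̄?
2 - 2i - 3j + k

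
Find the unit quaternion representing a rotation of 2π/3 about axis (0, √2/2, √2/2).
0.5 + 0.6124j + 0.6124k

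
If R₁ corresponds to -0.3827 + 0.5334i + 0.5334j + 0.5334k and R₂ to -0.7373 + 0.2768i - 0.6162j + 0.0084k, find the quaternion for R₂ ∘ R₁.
0.4587 - 0.8324i - 0.3006j + 0.0798k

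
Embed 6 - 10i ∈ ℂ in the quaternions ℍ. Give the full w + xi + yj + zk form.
6 - 10i + 0j + 0k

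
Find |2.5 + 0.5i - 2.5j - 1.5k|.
√15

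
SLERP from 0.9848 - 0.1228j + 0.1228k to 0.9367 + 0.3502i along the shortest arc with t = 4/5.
0.9585 + 0.2828i - 0.0252j + 0.0252k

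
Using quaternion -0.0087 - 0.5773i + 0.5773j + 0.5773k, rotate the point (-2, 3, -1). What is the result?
(-0.627, -0.303, 3.676)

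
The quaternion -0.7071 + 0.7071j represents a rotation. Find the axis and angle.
axis = (0, 1, 0), θ = 3π/2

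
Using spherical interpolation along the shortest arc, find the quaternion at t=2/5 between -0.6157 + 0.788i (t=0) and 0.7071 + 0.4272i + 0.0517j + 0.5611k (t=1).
-0.8727 + 0.3735i - 0.0289j - 0.3131k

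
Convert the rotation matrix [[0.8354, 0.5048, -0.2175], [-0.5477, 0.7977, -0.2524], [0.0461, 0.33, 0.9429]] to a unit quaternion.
0.9455 + 0.154i - 0.0697j - 0.2783k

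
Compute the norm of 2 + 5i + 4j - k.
√46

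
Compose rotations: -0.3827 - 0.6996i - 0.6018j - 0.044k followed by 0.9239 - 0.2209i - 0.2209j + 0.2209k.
-0.6313 - 0.4192i - 0.6357j - 0.1468k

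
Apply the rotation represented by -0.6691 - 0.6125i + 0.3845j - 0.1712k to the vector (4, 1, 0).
(1.883, -0.777, 3.585)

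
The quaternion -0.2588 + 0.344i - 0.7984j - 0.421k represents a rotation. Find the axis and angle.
axis = (0.3561, -0.8266, -0.4358), θ = 7π/6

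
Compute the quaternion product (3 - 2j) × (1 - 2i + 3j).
9 - 6i + 7j - 4k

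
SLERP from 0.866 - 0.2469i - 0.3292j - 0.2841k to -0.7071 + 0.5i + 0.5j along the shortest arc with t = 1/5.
0.8475 - 0.3033i - 0.3699j - 0.2301k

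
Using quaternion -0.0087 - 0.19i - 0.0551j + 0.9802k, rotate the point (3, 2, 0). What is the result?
(-2.707, -1.976, -1.33)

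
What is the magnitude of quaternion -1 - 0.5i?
1.118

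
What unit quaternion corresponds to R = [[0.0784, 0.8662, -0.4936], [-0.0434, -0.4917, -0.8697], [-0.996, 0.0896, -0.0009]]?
0.3827 + 0.6267i + 0.3282j - 0.5942k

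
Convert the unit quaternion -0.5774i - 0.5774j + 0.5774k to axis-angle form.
axis = (-√3/3, -√3/3, √3/3), θ = π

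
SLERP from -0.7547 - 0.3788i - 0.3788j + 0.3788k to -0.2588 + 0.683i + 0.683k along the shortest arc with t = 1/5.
-0.7572 - 0.1551i - 0.3441j + 0.5331k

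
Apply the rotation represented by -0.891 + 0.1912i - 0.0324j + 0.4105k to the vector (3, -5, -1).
(-1.828, -5.495, 1.21)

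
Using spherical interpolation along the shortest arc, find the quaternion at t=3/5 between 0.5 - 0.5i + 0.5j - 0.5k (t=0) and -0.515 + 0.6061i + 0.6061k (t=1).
0.5265 - 0.5829i + 0.2081j - 0.5829k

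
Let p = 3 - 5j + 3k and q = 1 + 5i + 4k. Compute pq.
-9 - 5i + 10j + 40k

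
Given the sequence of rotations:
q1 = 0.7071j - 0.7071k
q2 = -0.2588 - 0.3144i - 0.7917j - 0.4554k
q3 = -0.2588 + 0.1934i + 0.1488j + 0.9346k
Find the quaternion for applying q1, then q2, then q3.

q2 · q1 = 0.2378 + 0.8818i - 0.4053j - 0.0393k
q3 · q2 · q1 = -0.135 + 0.1907i + 0.972j + 0.0228k
-0.135 + 0.1907i + 0.972j + 0.0228k
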